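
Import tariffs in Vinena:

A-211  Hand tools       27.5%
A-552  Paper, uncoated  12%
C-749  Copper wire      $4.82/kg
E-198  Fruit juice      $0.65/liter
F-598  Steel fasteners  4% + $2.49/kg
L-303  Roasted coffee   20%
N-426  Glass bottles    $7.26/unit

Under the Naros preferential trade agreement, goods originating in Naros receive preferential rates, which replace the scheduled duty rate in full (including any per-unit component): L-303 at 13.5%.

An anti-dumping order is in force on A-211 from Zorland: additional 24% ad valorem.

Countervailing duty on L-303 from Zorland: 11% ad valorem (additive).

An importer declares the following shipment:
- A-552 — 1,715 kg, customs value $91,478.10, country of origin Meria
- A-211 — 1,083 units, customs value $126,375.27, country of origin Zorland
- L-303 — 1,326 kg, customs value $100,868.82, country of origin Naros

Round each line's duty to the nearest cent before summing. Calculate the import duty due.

$89,677.92

Line 1 (A-552, Meria, 1,715 kg, $91,478.10):
Base rate for A-552 is 12%.
Duty = $91,478.10 × 12% = $10,977.37.
Line 2 (A-211, Zorland, 1,083 units, $126,375.27):
Base rate for A-211 is 27.5%.
Additional duty on A-211 from Zorland: +24%. Applied ad valorem rate: 27.5% + 24% = 51.5%.
Duty = $126,375.27 × 51.5% = $65,083.26.
Line 3 (L-303, Naros, 1,326 kg, $100,868.82):
Base rate for L-303 is 20%.
Origin Naros qualifies under the Vinena–Naros agreement and L-303 is covered: preferential rate 13.5% applies instead.
The additional-duty order on L-303 targets Zorland, not Naros; it does not apply.
Duty = $100,868.82 × 13.5% = $13,617.29.
Total = $10,977.37 + $65,083.26 + $13,617.29 = $89,677.92.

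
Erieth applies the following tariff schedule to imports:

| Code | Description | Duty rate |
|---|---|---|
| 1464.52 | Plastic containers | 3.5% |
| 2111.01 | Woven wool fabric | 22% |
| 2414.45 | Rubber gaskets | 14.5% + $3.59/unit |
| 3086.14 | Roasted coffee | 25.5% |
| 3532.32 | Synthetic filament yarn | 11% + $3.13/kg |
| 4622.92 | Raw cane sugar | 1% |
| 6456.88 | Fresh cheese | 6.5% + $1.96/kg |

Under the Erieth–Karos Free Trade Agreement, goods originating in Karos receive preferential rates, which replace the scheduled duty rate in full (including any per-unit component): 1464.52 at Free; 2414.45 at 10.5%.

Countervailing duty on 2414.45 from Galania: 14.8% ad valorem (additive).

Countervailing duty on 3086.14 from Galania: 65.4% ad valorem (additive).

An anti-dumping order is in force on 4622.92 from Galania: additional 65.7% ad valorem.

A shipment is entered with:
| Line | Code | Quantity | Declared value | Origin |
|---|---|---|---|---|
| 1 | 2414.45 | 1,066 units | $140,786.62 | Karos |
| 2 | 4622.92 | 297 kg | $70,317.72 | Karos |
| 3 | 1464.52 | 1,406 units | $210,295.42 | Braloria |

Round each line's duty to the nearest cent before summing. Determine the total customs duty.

$22,846.12

Line 1 (2414.45, Karos, 1,066 units, $140,786.62):
Base rate for 2414.45 is 14.5% + $3.59/unit.
Origin Karos qualifies under the Erieth–Karos agreement and 2414.45 is covered: preferential rate 10.5% applies instead.
The additional-duty order on 2414.45 targets Galania, not Karos; it does not apply.
Duty = $140,786.62 × 10.5% = $14,782.60.
Line 2 (4622.92, Karos, 297 kg, $70,317.72):
Base rate for 4622.92 is 1%.
Origin Karos is the FTA partner but 4622.92 is not on the preference list; base rate stands.
The additional-duty order on 4622.92 targets Galania, not Karos; it does not apply.
Duty = $70,317.72 × 1% = $703.18.
Line 3 (1464.52, Braloria, 1,406 units, $210,295.42):
Base rate for 1464.52 is 3.5%.
1464.52 has an FTA preferential rate, but origin Braloria is not Karos; base rate stands.
Duty = $210,295.42 × 3.5% = $7,360.34.
Total = $14,782.60 + $703.18 + $7,360.34 = $22,846.12.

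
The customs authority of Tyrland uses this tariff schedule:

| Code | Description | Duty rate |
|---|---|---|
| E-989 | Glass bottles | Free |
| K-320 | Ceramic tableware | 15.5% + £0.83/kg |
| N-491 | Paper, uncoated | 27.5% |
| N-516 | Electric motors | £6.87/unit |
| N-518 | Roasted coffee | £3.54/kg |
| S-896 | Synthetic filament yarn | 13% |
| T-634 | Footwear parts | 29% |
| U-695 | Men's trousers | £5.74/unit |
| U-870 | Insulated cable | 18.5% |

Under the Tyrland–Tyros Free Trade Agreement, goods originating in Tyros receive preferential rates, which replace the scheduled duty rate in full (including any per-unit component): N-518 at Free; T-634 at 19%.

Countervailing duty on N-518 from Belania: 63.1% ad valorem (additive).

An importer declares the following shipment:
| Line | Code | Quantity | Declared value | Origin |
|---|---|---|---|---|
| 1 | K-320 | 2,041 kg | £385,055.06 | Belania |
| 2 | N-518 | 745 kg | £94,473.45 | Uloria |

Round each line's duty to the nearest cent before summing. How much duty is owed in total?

Line 1 (K-320, Belania, 2,041 kg, £385,055.06):
Base rate for K-320 is 15.5% + £0.83/kg.
Duty = £385,055.06 × 15.5% + 2,041 × £0.83 = £61,377.56.
Line 2 (N-518, Uloria, 745 kg, £94,473.45):
Base rate for N-518 is £3.54/kg.
N-518 has an FTA preferential rate, but origin Uloria is not Tyros; base rate stands.
The additional-duty order on N-518 targets Belania, not Uloria; it does not apply.
Duty = 745 × £3.54 = £2,637.30.
Total = £61,377.56 + £2,637.30 = £64,014.86.

£64,014.86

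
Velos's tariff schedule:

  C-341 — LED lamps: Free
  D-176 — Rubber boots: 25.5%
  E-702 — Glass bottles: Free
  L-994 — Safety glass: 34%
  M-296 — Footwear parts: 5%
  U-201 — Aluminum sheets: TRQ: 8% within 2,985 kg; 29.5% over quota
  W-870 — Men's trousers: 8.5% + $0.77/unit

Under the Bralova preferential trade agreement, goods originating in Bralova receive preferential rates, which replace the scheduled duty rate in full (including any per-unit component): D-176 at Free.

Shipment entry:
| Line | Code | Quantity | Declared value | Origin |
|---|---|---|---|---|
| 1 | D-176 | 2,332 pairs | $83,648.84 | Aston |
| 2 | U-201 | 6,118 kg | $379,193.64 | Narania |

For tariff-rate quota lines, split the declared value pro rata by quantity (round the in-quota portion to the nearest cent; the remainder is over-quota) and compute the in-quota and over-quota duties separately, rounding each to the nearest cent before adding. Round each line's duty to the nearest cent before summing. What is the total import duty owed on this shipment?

$93,415.36

Line 1 (D-176, Aston, 2,332 pairs, $83,648.84):
Base rate for D-176 is 25.5%.
D-176 has an FTA preferential rate, but origin Aston is not Bralova; base rate stands.
Duty = $83,648.84 × 25.5% = $21,330.45.
Line 2 (U-201, Narania, 6,118 kg, $379,193.64):
Code U-201 is under a tariff-rate quota (threshold 2,985 kg). In-quota: 2,985 kg at 8%; over-quota: 3,133 kg at 29.5%.
Pro-rata value split: in-quota = $379,193.64 × 2,985/6,118 = $185,010.30; over-quota = $379,193.64 − $185,010.30 = $194,183.34.
In-quota duty = $185,010.30 × 8% = $14,800.82. Over-quota duty = $194,183.34 × 29.5% = $57,284.09.
Line duty = $14,800.82 + $57,284.09 = $72,084.91.
Total = $21,330.45 + $72,084.91 = $93,415.36.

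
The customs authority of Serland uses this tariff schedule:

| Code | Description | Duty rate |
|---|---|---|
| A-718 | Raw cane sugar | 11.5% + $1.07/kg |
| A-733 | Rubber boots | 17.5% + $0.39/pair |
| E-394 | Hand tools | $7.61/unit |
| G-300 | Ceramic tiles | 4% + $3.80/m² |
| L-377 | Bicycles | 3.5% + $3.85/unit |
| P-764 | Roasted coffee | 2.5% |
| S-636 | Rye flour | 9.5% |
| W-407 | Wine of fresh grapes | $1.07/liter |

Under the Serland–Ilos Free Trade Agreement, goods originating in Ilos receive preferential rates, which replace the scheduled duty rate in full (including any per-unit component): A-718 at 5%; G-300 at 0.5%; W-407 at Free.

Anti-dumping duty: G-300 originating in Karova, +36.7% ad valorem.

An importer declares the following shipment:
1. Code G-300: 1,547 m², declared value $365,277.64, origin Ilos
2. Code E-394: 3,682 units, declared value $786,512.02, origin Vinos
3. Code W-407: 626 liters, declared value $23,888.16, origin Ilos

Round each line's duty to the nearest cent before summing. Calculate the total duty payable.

$29,846.41

Line 1 (G-300, Ilos, 1,547 m², $365,277.64):
Base rate for G-300 is 4% + $3.80/m².
Origin Ilos qualifies under the Serland–Ilos agreement and G-300 is covered: preferential rate 0.5% applies instead.
The additional-duty order on G-300 targets Karova, not Ilos; it does not apply.
Duty = $365,277.64 × 0.5% = $1,826.39.
Line 2 (E-394, Vinos, 3,682 units, $786,512.02):
Base rate for E-394 is $7.61/unit.
Duty = 3,682 × $7.61 = $28,020.02.
Line 3 (W-407, Ilos, 626 liters, $23,888.16):
Base rate for W-407 is $1.07/liter.
Origin Ilos qualifies under the Serland–Ilos agreement and W-407 is covered: preferential rate Free applies instead.
Duty = $23,888.16 × 0% = $0.00.
Total = $1,826.39 + $28,020.02 + $0.00 = $29,846.41.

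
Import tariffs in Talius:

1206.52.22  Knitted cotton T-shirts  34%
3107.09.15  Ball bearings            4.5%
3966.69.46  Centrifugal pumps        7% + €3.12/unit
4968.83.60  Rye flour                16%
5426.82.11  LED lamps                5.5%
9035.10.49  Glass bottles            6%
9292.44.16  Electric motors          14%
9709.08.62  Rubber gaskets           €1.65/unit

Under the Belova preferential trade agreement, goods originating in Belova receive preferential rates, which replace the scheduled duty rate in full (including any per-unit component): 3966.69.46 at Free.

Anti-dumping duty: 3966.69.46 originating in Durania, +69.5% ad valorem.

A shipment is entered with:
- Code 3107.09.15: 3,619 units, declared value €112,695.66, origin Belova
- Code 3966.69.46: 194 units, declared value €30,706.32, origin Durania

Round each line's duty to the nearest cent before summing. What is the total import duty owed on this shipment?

Line 1 (3107.09.15, Belova, 3,619 units, €112,695.66):
Base rate for 3107.09.15 is 4.5%.
Origin Belova is the FTA partner but 3107.09.15 is not on the preference list; base rate stands.
Duty = €112,695.66 × 4.5% = €5,071.30.
Line 2 (3966.69.46, Durania, 194 units, €30,706.32):
Base rate for 3966.69.46 is 7% + €3.12/unit.
3966.69.46 has an FTA preferential rate, but origin Durania is not Belova; base rate stands.
Additional duty on 3966.69.46 from Durania: +69.5%. Applied ad valorem rate: 7% + 69.5% = 76.5%.
Duty = €30,706.32 × 76.5% + 194 × €3.12 = €24,095.61.
Total = €5,071.30 + €24,095.61 = €29,166.91.

€29,166.91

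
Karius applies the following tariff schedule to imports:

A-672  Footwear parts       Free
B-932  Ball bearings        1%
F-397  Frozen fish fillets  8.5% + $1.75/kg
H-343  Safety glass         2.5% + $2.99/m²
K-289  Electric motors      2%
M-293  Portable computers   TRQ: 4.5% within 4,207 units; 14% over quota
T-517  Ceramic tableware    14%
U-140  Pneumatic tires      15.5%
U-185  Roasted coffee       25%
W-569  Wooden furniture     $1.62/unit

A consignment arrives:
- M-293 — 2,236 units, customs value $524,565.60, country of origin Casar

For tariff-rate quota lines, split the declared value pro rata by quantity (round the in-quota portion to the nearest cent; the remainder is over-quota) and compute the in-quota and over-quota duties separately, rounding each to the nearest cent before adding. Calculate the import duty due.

$23,605.45

Line 1 (M-293, Casar, 2,236 units, $524,565.60):
Code M-293 is under a tariff-rate quota (threshold 4,207 units). Quantity 2,236 units is within the quota, so the in-quota rate 4.5% applies to the full value.
Duty = $524,565.60 × 4.5% = $23,605.45.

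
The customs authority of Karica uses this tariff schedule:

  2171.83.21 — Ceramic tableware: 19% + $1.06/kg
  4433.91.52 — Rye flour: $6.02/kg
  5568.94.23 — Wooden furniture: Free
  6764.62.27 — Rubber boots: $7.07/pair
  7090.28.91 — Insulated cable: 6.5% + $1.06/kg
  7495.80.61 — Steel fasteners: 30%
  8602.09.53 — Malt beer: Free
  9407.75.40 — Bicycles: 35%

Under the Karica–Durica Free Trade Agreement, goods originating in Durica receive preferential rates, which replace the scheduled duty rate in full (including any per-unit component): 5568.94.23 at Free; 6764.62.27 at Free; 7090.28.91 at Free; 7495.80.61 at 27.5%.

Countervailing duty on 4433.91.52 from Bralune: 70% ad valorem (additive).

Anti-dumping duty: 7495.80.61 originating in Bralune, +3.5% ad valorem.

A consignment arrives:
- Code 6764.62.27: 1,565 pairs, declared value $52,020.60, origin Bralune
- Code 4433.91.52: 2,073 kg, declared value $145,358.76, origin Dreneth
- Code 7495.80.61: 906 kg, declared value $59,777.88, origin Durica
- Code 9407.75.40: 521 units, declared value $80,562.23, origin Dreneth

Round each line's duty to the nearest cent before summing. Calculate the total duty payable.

$68,179.71

Line 1 (6764.62.27, Bralune, 1,565 pairs, $52,020.60):
Base rate for 6764.62.27 is $7.07/pair.
6764.62.27 has an FTA preferential rate, but origin Bralune is not Durica; base rate stands.
Duty = 1,565 × $7.07 = $11,064.55.
Line 2 (4433.91.52, Dreneth, 2,073 kg, $145,358.76):
Base rate for 4433.91.52 is $6.02/kg.
The additional-duty order on 4433.91.52 targets Bralune, not Dreneth; it does not apply.
Duty = 2,073 × $6.02 = $12,479.46.
Line 3 (7495.80.61, Durica, 906 kg, $59,777.88):
Base rate for 7495.80.61 is 30%.
Origin Durica qualifies under the Karica–Durica agreement and 7495.80.61 is covered: preferential rate 27.5% applies instead.
The additional-duty order on 7495.80.61 targets Bralune, not Durica; it does not apply.
Duty = $59,777.88 × 27.5% = $16,438.92.
Line 4 (9407.75.40, Dreneth, 521 units, $80,562.23):
Base rate for 9407.75.40 is 35%.
Duty = $80,562.23 × 35% = $28,196.78.
Total = $11,064.55 + $12,479.46 + $16,438.92 + $28,196.78 = $68,179.71.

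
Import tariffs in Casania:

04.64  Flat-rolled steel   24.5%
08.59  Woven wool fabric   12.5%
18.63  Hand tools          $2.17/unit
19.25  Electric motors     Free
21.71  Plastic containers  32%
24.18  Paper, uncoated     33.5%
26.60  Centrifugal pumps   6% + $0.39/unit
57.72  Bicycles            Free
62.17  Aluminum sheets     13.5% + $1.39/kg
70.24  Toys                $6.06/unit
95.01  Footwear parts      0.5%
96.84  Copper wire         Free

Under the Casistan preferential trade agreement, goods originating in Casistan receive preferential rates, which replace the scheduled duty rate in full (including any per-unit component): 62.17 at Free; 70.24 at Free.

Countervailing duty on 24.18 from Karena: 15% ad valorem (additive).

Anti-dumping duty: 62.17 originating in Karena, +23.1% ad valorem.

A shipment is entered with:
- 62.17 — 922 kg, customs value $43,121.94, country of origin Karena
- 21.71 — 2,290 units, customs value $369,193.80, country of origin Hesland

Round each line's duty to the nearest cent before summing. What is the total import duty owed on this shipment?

Line 1 (62.17, Karena, 922 kg, $43,121.94):
Base rate for 62.17 is 13.5% + $1.39/kg.
62.17 has an FTA preferential rate, but origin Karena is not Casistan; base rate stands.
Additional duty on 62.17 from Karena: +23.1%. Applied ad valorem rate: 13.5% + 23.1% = 36.6%.
Duty = $43,121.94 × 36.6% + 922 × $1.39 = $17,064.21.
Line 2 (21.71, Hesland, 2,290 units, $369,193.80):
Base rate for 21.71 is 32%.
Duty = $369,193.80 × 32% = $118,142.02.
Total = $17,064.21 + $118,142.02 = $135,206.23.

$135,206.23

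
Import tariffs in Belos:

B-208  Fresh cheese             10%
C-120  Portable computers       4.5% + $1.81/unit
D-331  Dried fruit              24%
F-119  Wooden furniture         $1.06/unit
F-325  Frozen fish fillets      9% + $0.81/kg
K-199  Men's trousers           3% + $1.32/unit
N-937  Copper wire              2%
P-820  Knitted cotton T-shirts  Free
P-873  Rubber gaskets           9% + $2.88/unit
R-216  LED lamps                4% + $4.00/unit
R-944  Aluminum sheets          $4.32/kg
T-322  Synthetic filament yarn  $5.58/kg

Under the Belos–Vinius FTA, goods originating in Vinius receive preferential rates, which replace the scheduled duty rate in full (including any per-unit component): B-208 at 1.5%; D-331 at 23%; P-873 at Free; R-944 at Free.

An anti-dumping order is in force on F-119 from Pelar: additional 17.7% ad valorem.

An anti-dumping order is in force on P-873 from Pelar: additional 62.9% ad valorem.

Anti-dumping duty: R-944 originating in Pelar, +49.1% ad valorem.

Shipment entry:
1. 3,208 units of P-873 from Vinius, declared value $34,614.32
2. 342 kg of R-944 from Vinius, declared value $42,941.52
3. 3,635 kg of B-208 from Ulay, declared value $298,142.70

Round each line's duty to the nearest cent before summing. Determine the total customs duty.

Line 1 (P-873, Vinius, 3,208 units, $34,614.32):
Base rate for P-873 is 9% + $2.88/unit.
Origin Vinius qualifies under the Belos–Vinius agreement and P-873 is covered: preferential rate Free applies instead.
The additional-duty order on P-873 targets Pelar, not Vinius; it does not apply.
Duty = $34,614.32 × 0% = $0.00.
Line 2 (R-944, Vinius, 342 kg, $42,941.52):
Base rate for R-944 is $4.32/kg.
Origin Vinius qualifies under the Belos–Vinius agreement and R-944 is covered: preferential rate Free applies instead.
The additional-duty order on R-944 targets Pelar, not Vinius; it does not apply.
Duty = $42,941.52 × 0% = $0.00.
Line 3 (B-208, Ulay, 3,635 kg, $298,142.70):
Base rate for B-208 is 10%.
B-208 has an FTA preferential rate, but origin Ulay is not Vinius; base rate stands.
Duty = $298,142.70 × 10% = $29,814.27.
Total = $0.00 + $0.00 + $29,814.27 = $29,814.27.

$29,814.27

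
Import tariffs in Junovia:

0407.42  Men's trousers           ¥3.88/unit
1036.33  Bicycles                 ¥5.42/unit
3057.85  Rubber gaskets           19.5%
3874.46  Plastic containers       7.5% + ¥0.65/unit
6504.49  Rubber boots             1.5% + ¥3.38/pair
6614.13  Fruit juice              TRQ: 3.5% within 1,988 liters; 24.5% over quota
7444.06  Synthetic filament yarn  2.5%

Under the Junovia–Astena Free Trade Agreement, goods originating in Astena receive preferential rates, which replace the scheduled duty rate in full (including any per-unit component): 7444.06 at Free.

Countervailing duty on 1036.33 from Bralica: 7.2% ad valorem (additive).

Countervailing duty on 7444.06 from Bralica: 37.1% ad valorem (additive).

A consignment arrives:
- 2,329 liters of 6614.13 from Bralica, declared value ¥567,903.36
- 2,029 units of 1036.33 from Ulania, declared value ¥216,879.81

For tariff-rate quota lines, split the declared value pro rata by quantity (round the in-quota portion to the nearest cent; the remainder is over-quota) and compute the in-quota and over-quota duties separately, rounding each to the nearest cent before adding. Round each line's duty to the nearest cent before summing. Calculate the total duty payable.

Line 1 (6614.13, Bralica, 2,329 liters, ¥567,903.36):
Code 6614.13 is under a tariff-rate quota (threshold 1,988 liters). In-quota: 1,988 liters at 3.5%; over-quota: 341 liters at 24.5%.
Pro-rata value split: in-quota = ¥567,903.36 × 1,988/2,329 = ¥484,753.92; over-quota = ¥567,903.36 − ¥484,753.92 = ¥83,149.44.
In-quota duty = ¥484,753.92 × 3.5% = ¥16,966.39. Over-quota duty = ¥83,149.44 × 24.5% = ¥20,371.61.
Line duty = ¥16,966.39 + ¥20,371.61 = ¥37,338.00.
Line 2 (1036.33, Ulania, 2,029 units, ¥216,879.81):
Base rate for 1036.33 is ¥5.42/unit.
The additional-duty order on 1036.33 targets Bralica, not Ulania; it does not apply.
Duty = 2,029 × ¥5.42 = ¥10,997.18.
Total = ¥37,338.00 + ¥10,997.18 = ¥48,335.18.

¥48,335.18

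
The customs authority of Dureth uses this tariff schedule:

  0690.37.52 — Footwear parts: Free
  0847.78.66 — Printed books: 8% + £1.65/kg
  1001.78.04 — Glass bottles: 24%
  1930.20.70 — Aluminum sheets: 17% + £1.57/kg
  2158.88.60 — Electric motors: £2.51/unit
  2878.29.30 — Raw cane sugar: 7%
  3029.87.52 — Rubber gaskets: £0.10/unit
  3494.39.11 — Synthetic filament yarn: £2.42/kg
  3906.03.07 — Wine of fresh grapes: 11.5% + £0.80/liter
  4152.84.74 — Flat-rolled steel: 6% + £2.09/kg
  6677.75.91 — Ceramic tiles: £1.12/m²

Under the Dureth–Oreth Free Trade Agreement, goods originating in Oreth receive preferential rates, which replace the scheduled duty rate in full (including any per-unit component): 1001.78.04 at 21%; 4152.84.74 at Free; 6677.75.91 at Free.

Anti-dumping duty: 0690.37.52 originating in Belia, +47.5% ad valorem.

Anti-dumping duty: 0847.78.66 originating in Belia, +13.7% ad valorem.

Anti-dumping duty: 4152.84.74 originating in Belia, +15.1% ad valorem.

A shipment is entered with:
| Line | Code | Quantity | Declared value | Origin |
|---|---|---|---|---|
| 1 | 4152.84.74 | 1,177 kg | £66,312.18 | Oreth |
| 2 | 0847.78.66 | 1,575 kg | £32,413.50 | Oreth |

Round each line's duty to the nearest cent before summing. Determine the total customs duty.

£5,191.83

Line 1 (4152.84.74, Oreth, 1,177 kg, £66,312.18):
Base rate for 4152.84.74 is 6% + £2.09/kg.
Origin Oreth qualifies under the Dureth–Oreth agreement and 4152.84.74 is covered: preferential rate Free applies instead.
The additional-duty order on 4152.84.74 targets Belia, not Oreth; it does not apply.
Duty = £66,312.18 × 0% = £0.00.
Line 2 (0847.78.66, Oreth, 1,575 kg, £32,413.50):
Base rate for 0847.78.66 is 8% + £1.65/kg.
Origin Oreth is the FTA partner but 0847.78.66 is not on the preference list; base rate stands.
The additional-duty order on 0847.78.66 targets Belia, not Oreth; it does not apply.
Duty = £32,413.50 × 8% + 1,575 × £1.65 = £5,191.83.
Total = £0.00 + £5,191.83 = £5,191.83.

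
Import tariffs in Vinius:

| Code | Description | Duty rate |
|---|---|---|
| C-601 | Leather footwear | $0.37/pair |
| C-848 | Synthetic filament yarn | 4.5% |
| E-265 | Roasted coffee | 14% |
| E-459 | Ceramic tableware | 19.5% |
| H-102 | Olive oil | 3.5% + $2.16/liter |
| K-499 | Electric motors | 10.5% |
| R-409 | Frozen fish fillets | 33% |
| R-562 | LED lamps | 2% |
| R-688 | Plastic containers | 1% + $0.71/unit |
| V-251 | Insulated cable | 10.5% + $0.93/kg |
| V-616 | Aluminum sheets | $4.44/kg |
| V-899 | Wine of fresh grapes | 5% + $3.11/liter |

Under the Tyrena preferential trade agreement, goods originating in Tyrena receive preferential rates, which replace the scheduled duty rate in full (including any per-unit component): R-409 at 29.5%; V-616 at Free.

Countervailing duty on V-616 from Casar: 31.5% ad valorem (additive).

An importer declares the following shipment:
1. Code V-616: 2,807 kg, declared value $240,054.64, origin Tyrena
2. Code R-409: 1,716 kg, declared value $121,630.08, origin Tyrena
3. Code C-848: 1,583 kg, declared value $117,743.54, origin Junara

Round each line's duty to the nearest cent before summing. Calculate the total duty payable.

Line 1 (V-616, Tyrena, 2,807 kg, $240,054.64):
Base rate for V-616 is $4.44/kg.
Origin Tyrena qualifies under the Vinius–Tyrena agreement and V-616 is covered: preferential rate Free applies instead.
The additional-duty order on V-616 targets Casar, not Tyrena; it does not apply.
Duty = $240,054.64 × 0% = $0.00.
Line 2 (R-409, Tyrena, 1,716 kg, $121,630.08):
Base rate for R-409 is 33%.
Origin Tyrena qualifies under the Vinius–Tyrena agreement and R-409 is covered: preferential rate 29.5% applies instead.
Duty = $121,630.08 × 29.5% = $35,880.87.
Line 3 (C-848, Junara, 1,583 kg, $117,743.54):
Base rate for C-848 is 4.5%.
Duty = $117,743.54 × 4.5% = $5,298.46.
Total = $0.00 + $35,880.87 + $5,298.46 = $41,179.33.

$41,179.33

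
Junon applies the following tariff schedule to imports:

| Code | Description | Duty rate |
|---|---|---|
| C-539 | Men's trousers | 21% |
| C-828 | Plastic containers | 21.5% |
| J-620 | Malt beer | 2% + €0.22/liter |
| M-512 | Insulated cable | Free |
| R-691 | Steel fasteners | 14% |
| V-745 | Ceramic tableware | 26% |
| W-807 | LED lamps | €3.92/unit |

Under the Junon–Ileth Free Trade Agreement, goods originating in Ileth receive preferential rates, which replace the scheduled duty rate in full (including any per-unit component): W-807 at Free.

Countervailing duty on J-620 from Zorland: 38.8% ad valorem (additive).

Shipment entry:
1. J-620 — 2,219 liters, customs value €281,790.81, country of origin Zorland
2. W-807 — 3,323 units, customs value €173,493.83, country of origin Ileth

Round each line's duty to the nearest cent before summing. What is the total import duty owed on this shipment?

€115,458.83

Line 1 (J-620, Zorland, 2,219 liters, €281,790.81):
Base rate for J-620 is 2% + €0.22/liter.
Additional duty on J-620 from Zorland: +38.8%. Applied ad valorem rate: 2% + 38.8% = 40.8%.
Duty = €281,790.81 × 40.8% + 2,219 × €0.22 = €115,458.83.
Line 2 (W-807, Ileth, 3,323 units, €173,493.83):
Base rate for W-807 is €3.92/unit.
Origin Ileth qualifies under the Junon–Ileth agreement and W-807 is covered: preferential rate Free applies instead.
Duty = €173,493.83 × 0% = €0.00.
Total = €115,458.83 + €0.00 = €115,458.83.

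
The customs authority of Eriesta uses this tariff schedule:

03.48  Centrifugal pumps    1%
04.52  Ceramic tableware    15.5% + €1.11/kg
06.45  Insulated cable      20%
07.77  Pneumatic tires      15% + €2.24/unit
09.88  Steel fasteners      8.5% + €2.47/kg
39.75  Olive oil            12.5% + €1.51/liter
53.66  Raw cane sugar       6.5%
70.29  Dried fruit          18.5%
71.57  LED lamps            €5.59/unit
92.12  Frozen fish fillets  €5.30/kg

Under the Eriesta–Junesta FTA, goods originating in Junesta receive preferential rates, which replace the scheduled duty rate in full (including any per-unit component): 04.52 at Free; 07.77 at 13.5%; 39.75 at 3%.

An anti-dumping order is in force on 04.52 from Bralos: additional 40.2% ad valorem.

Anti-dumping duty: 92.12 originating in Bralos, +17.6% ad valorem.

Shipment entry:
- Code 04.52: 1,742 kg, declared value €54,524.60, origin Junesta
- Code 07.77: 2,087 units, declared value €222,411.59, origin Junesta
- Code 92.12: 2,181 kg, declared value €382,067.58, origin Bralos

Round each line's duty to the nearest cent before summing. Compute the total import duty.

€108,828.75

Line 1 (04.52, Junesta, 1,742 kg, €54,524.60):
Base rate for 04.52 is 15.5% + €1.11/kg.
Origin Junesta qualifies under the Eriesta–Junesta agreement and 04.52 is covered: preferential rate Free applies instead.
The additional-duty order on 04.52 targets Bralos, not Junesta; it does not apply.
Duty = €54,524.60 × 0% = €0.00.
Line 2 (07.77, Junesta, 2,087 units, €222,411.59):
Base rate for 07.77 is 15% + €2.24/unit.
Origin Junesta qualifies under the Eriesta–Junesta agreement and 07.77 is covered: preferential rate 13.5% applies instead.
Duty = €222,411.59 × 13.5% = €30,025.56.
Line 3 (92.12, Bralos, 2,181 kg, €382,067.58):
Base rate for 92.12 is €5.30/kg.
Additional duty on 92.12 from Bralos: +17.6% ad valorem. Applied ad valorem rate = 17.6%.
Duty = €382,067.58 × 17.6% + 2,181 × €5.30 = €78,803.19.
Total = €0.00 + €30,025.56 + €78,803.19 = €108,828.75.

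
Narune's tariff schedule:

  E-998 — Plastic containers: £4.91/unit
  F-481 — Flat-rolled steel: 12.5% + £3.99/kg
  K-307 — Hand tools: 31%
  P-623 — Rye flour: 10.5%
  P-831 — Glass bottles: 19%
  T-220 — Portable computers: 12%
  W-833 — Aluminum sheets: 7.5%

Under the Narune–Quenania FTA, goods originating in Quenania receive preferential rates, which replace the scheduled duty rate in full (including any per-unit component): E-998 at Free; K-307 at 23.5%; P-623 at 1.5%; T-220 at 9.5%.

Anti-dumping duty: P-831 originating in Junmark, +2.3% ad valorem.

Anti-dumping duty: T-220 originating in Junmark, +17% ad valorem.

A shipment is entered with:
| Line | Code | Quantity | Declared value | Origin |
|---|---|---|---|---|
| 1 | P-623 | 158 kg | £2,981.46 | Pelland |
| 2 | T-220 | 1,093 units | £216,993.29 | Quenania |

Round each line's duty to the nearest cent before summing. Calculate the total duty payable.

Line 1 (P-623, Pelland, 158 kg, £2,981.46):
Base rate for P-623 is 10.5%.
P-623 has an FTA preferential rate, but origin Pelland is not Quenania; base rate stands.
Duty = £2,981.46 × 10.5% = £313.05.
Line 2 (T-220, Quenania, 1,093 units, £216,993.29):
Base rate for T-220 is 12%.
Origin Quenania qualifies under the Narune–Quenania agreement and T-220 is covered: preferential rate 9.5% applies instead.
The additional-duty order on T-220 targets Junmark, not Quenania; it does not apply.
Duty = £216,993.29 × 9.5% = £20,614.36.
Total = £313.05 + £20,614.36 = £20,927.41.

£20,927.41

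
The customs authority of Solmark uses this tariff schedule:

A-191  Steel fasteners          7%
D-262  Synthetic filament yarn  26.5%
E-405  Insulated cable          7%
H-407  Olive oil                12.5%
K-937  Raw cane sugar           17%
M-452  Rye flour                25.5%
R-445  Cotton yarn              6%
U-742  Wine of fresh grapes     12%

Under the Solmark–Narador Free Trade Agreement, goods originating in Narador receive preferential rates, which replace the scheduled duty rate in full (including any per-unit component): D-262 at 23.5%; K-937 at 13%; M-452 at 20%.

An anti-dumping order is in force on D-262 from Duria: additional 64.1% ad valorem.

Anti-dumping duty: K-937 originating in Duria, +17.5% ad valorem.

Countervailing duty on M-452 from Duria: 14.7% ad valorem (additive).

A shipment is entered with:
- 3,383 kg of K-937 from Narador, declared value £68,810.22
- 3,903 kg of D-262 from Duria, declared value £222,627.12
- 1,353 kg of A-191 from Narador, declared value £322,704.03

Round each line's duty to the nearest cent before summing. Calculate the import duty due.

£233,234.78

Line 1 (K-937, Narador, 3,383 kg, £68,810.22):
Base rate for K-937 is 17%.
Origin Narador qualifies under the Solmark–Narador agreement and K-937 is covered: preferential rate 13% applies instead.
The additional-duty order on K-937 targets Duria, not Narador; it does not apply.
Duty = £68,810.22 × 13% = £8,945.33.
Line 2 (D-262, Duria, 3,903 kg, £222,627.12):
Base rate for D-262 is 26.5%.
D-262 has an FTA preferential rate, but origin Duria is not Narador; base rate stands.
Additional duty on D-262 from Duria: +64.1%. Applied ad valorem rate: 26.5% + 64.1% = 90.6%.
Duty = £222,627.12 × 90.6% = £201,700.17.
Line 3 (A-191, Narador, 1,353 kg, £322,704.03):
Base rate for A-191 is 7%.
Origin Narador is the FTA partner but A-191 is not on the preference list; base rate stands.
Duty = £322,704.03 × 7% = £22,589.28.
Total = £8,945.33 + £201,700.17 + £22,589.28 = £233,234.78.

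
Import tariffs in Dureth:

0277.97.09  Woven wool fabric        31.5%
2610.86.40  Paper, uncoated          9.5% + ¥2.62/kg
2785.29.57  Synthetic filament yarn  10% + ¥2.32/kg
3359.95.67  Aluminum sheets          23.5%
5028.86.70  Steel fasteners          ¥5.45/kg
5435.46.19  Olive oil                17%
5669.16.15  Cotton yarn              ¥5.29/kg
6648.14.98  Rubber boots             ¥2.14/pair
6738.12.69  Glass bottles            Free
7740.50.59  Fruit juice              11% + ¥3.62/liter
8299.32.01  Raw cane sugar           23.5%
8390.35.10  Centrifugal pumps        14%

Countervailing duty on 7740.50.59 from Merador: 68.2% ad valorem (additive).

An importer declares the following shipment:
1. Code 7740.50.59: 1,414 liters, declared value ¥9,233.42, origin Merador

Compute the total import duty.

¥12,431.55

Line 1 (7740.50.59, Merador, 1,414 liters, ¥9,233.42):
Base rate for 7740.50.59 is 11% + ¥3.62/liter.
Additional duty on 7740.50.59 from Merador: +68.2%. Applied ad valorem rate: 11% + 68.2% = 79.2%.
Duty = ¥9,233.42 × 79.2% + 1,414 × ¥3.62 = ¥12,431.55.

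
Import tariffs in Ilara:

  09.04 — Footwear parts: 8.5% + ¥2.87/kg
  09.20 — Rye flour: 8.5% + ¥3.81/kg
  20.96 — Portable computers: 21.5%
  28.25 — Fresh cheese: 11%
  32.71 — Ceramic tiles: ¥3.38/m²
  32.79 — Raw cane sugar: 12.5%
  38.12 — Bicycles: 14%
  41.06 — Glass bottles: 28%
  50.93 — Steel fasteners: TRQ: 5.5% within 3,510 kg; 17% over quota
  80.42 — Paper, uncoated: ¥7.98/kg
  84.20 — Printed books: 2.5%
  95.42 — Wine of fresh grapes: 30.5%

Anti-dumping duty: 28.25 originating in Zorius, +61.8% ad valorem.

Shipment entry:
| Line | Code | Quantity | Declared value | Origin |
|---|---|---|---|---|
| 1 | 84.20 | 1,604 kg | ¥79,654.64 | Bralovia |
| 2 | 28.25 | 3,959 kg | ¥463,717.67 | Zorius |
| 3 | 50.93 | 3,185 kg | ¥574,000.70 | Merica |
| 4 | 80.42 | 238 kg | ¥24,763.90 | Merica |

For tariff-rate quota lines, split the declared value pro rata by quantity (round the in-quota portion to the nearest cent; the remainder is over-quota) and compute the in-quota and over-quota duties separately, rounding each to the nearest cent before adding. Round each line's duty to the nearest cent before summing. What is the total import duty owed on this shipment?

Line 1 (84.20, Bralovia, 1,604 kg, ¥79,654.64):
Base rate for 84.20 is 2.5%.
Duty = ¥79,654.64 × 2.5% = ¥1,991.37.
Line 2 (28.25, Zorius, 3,959 kg, ¥463,717.67):
Base rate for 28.25 is 11%.
Additional duty on 28.25 from Zorius: +61.8%. Applied ad valorem rate: 11% + 61.8% = 72.8%.
Duty = ¥463,717.67 × 72.8% = ¥337,586.46.
Line 3 (50.93, Merica, 3,185 kg, ¥574,000.70):
Code 50.93 is under a tariff-rate quota (threshold 3,510 kg). Quantity 3,185 kg is within the quota, so the in-quota rate 5.5% applies to the full value.
Duty = ¥574,000.70 × 5.5% = ¥31,570.04.
Line 4 (80.42, Merica, 238 kg, ¥24,763.90):
Base rate for 80.42 is ¥7.98/kg.
Duty = 238 × ¥7.98 = ¥1,899.24.
Total = ¥1,991.37 + ¥337,586.46 + ¥31,570.04 + ¥1,899.24 = ¥373,047.11.

¥373,047.11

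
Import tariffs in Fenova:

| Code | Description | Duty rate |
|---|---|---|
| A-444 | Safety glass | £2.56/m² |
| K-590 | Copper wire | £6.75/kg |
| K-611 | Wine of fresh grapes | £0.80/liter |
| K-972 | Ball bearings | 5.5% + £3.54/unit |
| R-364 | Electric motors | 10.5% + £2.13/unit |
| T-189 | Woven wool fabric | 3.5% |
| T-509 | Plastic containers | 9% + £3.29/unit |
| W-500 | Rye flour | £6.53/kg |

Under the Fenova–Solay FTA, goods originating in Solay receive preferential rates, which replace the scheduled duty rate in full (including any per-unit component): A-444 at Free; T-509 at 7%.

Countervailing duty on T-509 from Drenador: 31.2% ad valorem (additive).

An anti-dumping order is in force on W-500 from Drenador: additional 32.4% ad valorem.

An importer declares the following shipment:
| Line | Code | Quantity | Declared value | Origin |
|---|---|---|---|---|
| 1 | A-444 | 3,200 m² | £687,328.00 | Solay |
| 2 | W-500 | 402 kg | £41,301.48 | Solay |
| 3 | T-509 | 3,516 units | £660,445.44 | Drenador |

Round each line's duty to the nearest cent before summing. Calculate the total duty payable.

£279,691.77

Line 1 (A-444, Solay, 3,200 m², £687,328.00):
Base rate for A-444 is £2.56/m².
Origin Solay qualifies under the Fenova–Solay agreement and A-444 is covered: preferential rate Free applies instead.
Duty = £687,328.00 × 0% = £0.00.
Line 2 (W-500, Solay, 402 kg, £41,301.48):
Base rate for W-500 is £6.53/kg.
Origin Solay is the FTA partner but W-500 is not on the preference list; base rate stands.
The additional-duty order on W-500 targets Drenador, not Solay; it does not apply.
Duty = 402 × £6.53 = £2,625.06.
Line 3 (T-509, Drenador, 3,516 units, £660,445.44):
Base rate for T-509 is 9% + £3.29/unit.
T-509 has an FTA preferential rate, but origin Drenador is not Solay; base rate stands.
Additional duty on T-509 from Drenador: +31.2%. Applied ad valorem rate: 9% + 31.2% = 40.2%.
Duty = £660,445.44 × 40.2% + 3,516 × £3.29 = £277,066.71.
Total = £0.00 + £2,625.06 + £277,066.71 = £279,691.77.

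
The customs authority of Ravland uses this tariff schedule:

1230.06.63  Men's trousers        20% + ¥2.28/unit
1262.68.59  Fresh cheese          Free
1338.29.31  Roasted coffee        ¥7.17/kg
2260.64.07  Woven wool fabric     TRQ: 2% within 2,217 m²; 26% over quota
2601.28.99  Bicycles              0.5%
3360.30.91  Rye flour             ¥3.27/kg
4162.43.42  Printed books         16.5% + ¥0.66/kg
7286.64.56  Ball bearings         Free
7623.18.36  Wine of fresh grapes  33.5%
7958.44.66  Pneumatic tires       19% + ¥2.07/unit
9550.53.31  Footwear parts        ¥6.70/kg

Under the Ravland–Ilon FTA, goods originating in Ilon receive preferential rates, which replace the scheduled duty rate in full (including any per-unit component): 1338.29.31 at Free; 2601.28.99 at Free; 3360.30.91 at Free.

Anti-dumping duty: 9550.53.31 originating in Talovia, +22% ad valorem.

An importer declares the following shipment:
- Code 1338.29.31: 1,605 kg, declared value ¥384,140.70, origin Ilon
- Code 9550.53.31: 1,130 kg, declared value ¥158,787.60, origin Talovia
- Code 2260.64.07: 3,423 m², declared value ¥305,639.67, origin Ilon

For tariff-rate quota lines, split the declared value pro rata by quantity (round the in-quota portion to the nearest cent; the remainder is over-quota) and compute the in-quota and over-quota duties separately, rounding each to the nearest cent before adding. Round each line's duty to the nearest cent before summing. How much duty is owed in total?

¥74,461.16

Line 1 (1338.29.31, Ilon, 1,605 kg, ¥384,140.70):
Base rate for 1338.29.31 is ¥7.17/kg.
Origin Ilon qualifies under the Ravland–Ilon agreement and 1338.29.31 is covered: preferential rate Free applies instead.
Duty = ¥384,140.70 × 0% = ¥0.00.
Line 2 (9550.53.31, Talovia, 1,130 kg, ¥158,787.60):
Base rate for 9550.53.31 is ¥6.70/kg.
Additional duty on 9550.53.31 from Talovia: +22% ad valorem. Applied ad valorem rate = 22%.
Duty = ¥158,787.60 × 22% + 1,130 × ¥6.70 = ¥42,504.27.
Line 3 (2260.64.07, Ilon, 3,423 m², ¥305,639.67):
Code 2260.64.07 is under a tariff-rate quota (threshold 2,217 m²). In-quota: 2,217 m² at 2%; over-quota: 1,206 m² at 26%.
Pro-rata value split: in-quota = ¥305,639.67 × 2,217/3,423 = ¥197,955.93; over-quota = ¥305,639.67 − ¥197,955.93 = ¥107,683.74.
In-quota duty = ¥197,955.93 × 2% = ¥3,959.12. Over-quota duty = ¥107,683.74 × 26% = ¥27,997.77.
Line duty = ¥3,959.12 + ¥27,997.77 = ¥31,956.89.
Total = ¥0.00 + ¥42,504.27 + ¥31,956.89 = ¥74,461.16.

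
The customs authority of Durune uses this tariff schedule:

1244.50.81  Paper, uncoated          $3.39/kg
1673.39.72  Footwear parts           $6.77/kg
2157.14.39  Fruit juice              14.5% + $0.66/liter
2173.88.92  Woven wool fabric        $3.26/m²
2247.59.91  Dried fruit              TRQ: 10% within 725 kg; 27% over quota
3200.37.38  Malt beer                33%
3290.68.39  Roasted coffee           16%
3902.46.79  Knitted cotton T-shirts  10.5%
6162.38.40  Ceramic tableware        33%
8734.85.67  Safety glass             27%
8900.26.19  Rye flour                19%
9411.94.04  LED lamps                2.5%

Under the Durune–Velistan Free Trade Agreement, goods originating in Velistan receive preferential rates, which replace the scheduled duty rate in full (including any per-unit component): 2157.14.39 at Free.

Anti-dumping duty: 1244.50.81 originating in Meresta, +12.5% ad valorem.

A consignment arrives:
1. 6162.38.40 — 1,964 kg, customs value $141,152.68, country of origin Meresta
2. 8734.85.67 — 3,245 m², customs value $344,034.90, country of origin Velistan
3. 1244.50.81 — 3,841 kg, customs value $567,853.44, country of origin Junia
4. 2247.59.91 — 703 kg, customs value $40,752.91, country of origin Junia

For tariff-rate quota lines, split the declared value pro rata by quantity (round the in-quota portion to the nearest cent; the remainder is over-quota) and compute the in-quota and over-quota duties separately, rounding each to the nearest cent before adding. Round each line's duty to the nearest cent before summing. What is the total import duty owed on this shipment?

Line 1 (6162.38.40, Meresta, 1,964 kg, $141,152.68):
Base rate for 6162.38.40 is 33%.
Duty = $141,152.68 × 33% = $46,580.38.
Line 2 (8734.85.67, Velistan, 3,245 m², $344,034.90):
Base rate for 8734.85.67 is 27%.
Origin Velistan is the FTA partner but 8734.85.67 is not on the preference list; base rate stands.
Duty = $344,034.90 × 27% = $92,889.42.
Line 3 (1244.50.81, Junia, 3,841 kg, $567,853.44):
Base rate for 1244.50.81 is $3.39/kg.
The additional-duty order on 1244.50.81 targets Meresta, not Junia; it does not apply.
Duty = 3,841 × $3.39 = $13,020.99.
Line 4 (2247.59.91, Junia, 703 kg, $40,752.91):
Code 2247.59.91 is under a tariff-rate quota (threshold 725 kg). Quantity 703 kg is within the quota, so the in-quota rate 10% applies to the full value.
Duty = $40,752.91 × 10% = $4,075.29.
Total = $46,580.38 + $92,889.42 + $13,020.99 + $4,075.29 = $156,566.08.

$156,566.08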